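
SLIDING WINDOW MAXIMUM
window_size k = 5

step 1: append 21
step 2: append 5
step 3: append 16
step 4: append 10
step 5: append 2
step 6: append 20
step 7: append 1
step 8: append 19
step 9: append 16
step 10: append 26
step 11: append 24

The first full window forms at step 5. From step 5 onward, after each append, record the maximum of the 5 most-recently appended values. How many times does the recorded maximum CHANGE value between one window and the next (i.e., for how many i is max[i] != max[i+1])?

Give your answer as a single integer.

Answer: 2

Derivation:
step 1: append 21 -> window=[21] (not full yet)
step 2: append 5 -> window=[21, 5] (not full yet)
step 3: append 16 -> window=[21, 5, 16] (not full yet)
step 4: append 10 -> window=[21, 5, 16, 10] (not full yet)
step 5: append 2 -> window=[21, 5, 16, 10, 2] -> max=21
step 6: append 20 -> window=[5, 16, 10, 2, 20] -> max=20
step 7: append 1 -> window=[16, 10, 2, 20, 1] -> max=20
step 8: append 19 -> window=[10, 2, 20, 1, 19] -> max=20
step 9: append 16 -> window=[2, 20, 1, 19, 16] -> max=20
step 10: append 26 -> window=[20, 1, 19, 16, 26] -> max=26
step 11: append 24 -> window=[1, 19, 16, 26, 24] -> max=26
Recorded maximums: 21 20 20 20 20 26 26
Changes between consecutive maximums: 2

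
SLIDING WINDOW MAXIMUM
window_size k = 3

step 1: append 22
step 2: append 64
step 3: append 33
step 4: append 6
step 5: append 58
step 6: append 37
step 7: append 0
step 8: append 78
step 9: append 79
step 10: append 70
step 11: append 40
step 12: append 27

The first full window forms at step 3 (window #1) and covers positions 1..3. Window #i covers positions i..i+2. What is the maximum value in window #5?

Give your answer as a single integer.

step 1: append 22 -> window=[22] (not full yet)
step 2: append 64 -> window=[22, 64] (not full yet)
step 3: append 33 -> window=[22, 64, 33] -> max=64
step 4: append 6 -> window=[64, 33, 6] -> max=64
step 5: append 58 -> window=[33, 6, 58] -> max=58
step 6: append 37 -> window=[6, 58, 37] -> max=58
step 7: append 0 -> window=[58, 37, 0] -> max=58
Window #5 max = 58

Answer: 58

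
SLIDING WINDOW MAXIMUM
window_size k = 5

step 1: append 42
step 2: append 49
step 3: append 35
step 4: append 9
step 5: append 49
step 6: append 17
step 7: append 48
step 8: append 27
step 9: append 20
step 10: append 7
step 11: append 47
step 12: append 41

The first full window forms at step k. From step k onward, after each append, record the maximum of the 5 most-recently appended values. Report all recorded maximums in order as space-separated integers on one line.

Answer: 49 49 49 49 49 48 48 47

Derivation:
step 1: append 42 -> window=[42] (not full yet)
step 2: append 49 -> window=[42, 49] (not full yet)
step 3: append 35 -> window=[42, 49, 35] (not full yet)
step 4: append 9 -> window=[42, 49, 35, 9] (not full yet)
step 5: append 49 -> window=[42, 49, 35, 9, 49] -> max=49
step 6: append 17 -> window=[49, 35, 9, 49, 17] -> max=49
step 7: append 48 -> window=[35, 9, 49, 17, 48] -> max=49
step 8: append 27 -> window=[9, 49, 17, 48, 27] -> max=49
step 9: append 20 -> window=[49, 17, 48, 27, 20] -> max=49
step 10: append 7 -> window=[17, 48, 27, 20, 7] -> max=48
step 11: append 47 -> window=[48, 27, 20, 7, 47] -> max=48
step 12: append 41 -> window=[27, 20, 7, 47, 41] -> max=47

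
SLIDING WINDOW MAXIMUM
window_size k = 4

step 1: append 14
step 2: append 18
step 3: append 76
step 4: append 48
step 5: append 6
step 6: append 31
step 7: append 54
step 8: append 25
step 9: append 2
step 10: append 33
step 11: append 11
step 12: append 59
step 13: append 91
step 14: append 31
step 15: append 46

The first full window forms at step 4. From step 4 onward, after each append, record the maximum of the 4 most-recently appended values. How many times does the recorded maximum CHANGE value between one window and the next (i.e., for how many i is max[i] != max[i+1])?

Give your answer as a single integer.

step 1: append 14 -> window=[14] (not full yet)
step 2: append 18 -> window=[14, 18] (not full yet)
step 3: append 76 -> window=[14, 18, 76] (not full yet)
step 4: append 48 -> window=[14, 18, 76, 48] -> max=76
step 5: append 6 -> window=[18, 76, 48, 6] -> max=76
step 6: append 31 -> window=[76, 48, 6, 31] -> max=76
step 7: append 54 -> window=[48, 6, 31, 54] -> max=54
step 8: append 25 -> window=[6, 31, 54, 25] -> max=54
step 9: append 2 -> window=[31, 54, 25, 2] -> max=54
step 10: append 33 -> window=[54, 25, 2, 33] -> max=54
step 11: append 11 -> window=[25, 2, 33, 11] -> max=33
step 12: append 59 -> window=[2, 33, 11, 59] -> max=59
step 13: append 91 -> window=[33, 11, 59, 91] -> max=91
step 14: append 31 -> window=[11, 59, 91, 31] -> max=91
step 15: append 46 -> window=[59, 91, 31, 46] -> max=91
Recorded maximums: 76 76 76 54 54 54 54 33 59 91 91 91
Changes between consecutive maximums: 4

Answer: 4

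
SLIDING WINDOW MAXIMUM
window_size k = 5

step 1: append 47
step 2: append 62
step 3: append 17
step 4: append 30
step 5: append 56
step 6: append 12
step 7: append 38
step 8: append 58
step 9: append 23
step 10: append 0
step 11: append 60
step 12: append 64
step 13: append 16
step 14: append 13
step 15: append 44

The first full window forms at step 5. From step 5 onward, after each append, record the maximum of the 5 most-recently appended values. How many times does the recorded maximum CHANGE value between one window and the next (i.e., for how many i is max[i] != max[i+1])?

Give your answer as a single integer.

step 1: append 47 -> window=[47] (not full yet)
step 2: append 62 -> window=[47, 62] (not full yet)
step 3: append 17 -> window=[47, 62, 17] (not full yet)
step 4: append 30 -> window=[47, 62, 17, 30] (not full yet)
step 5: append 56 -> window=[47, 62, 17, 30, 56] -> max=62
step 6: append 12 -> window=[62, 17, 30, 56, 12] -> max=62
step 7: append 38 -> window=[17, 30, 56, 12, 38] -> max=56
step 8: append 58 -> window=[30, 56, 12, 38, 58] -> max=58
step 9: append 23 -> window=[56, 12, 38, 58, 23] -> max=58
step 10: append 0 -> window=[12, 38, 58, 23, 0] -> max=58
step 11: append 60 -> window=[38, 58, 23, 0, 60] -> max=60
step 12: append 64 -> window=[58, 23, 0, 60, 64] -> max=64
step 13: append 16 -> window=[23, 0, 60, 64, 16] -> max=64
step 14: append 13 -> window=[0, 60, 64, 16, 13] -> max=64
step 15: append 44 -> window=[60, 64, 16, 13, 44] -> max=64
Recorded maximums: 62 62 56 58 58 58 60 64 64 64 64
Changes between consecutive maximums: 4

Answer: 4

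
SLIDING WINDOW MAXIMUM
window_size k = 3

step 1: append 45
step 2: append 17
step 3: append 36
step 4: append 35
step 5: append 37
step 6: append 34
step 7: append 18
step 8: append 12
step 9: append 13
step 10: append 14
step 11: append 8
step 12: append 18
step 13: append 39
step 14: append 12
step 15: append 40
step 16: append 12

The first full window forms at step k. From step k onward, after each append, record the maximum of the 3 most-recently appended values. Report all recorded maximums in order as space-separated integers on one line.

step 1: append 45 -> window=[45] (not full yet)
step 2: append 17 -> window=[45, 17] (not full yet)
step 3: append 36 -> window=[45, 17, 36] -> max=45
step 4: append 35 -> window=[17, 36, 35] -> max=36
step 5: append 37 -> window=[36, 35, 37] -> max=37
step 6: append 34 -> window=[35, 37, 34] -> max=37
step 7: append 18 -> window=[37, 34, 18] -> max=37
step 8: append 12 -> window=[34, 18, 12] -> max=34
step 9: append 13 -> window=[18, 12, 13] -> max=18
step 10: append 14 -> window=[12, 13, 14] -> max=14
step 11: append 8 -> window=[13, 14, 8] -> max=14
step 12: append 18 -> window=[14, 8, 18] -> max=18
step 13: append 39 -> window=[8, 18, 39] -> max=39
step 14: append 12 -> window=[18, 39, 12] -> max=39
step 15: append 40 -> window=[39, 12, 40] -> max=40
step 16: append 12 -> window=[12, 40, 12] -> max=40

Answer: 45 36 37 37 37 34 18 14 14 18 39 39 40 40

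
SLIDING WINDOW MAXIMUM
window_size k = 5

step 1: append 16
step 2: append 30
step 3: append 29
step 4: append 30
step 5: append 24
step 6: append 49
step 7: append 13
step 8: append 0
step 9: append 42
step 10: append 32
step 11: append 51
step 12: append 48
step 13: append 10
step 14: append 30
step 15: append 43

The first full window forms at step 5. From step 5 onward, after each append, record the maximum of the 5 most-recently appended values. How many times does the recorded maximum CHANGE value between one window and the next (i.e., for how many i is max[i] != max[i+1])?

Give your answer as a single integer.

step 1: append 16 -> window=[16] (not full yet)
step 2: append 30 -> window=[16, 30] (not full yet)
step 3: append 29 -> window=[16, 30, 29] (not full yet)
step 4: append 30 -> window=[16, 30, 29, 30] (not full yet)
step 5: append 24 -> window=[16, 30, 29, 30, 24] -> max=30
step 6: append 49 -> window=[30, 29, 30, 24, 49] -> max=49
step 7: append 13 -> window=[29, 30, 24, 49, 13] -> max=49
step 8: append 0 -> window=[30, 24, 49, 13, 0] -> max=49
step 9: append 42 -> window=[24, 49, 13, 0, 42] -> max=49
step 10: append 32 -> window=[49, 13, 0, 42, 32] -> max=49
step 11: append 51 -> window=[13, 0, 42, 32, 51] -> max=51
step 12: append 48 -> window=[0, 42, 32, 51, 48] -> max=51
step 13: append 10 -> window=[42, 32, 51, 48, 10] -> max=51
step 14: append 30 -> window=[32, 51, 48, 10, 30] -> max=51
step 15: append 43 -> window=[51, 48, 10, 30, 43] -> max=51
Recorded maximums: 30 49 49 49 49 49 51 51 51 51 51
Changes between consecutive maximums: 2

Answer: 2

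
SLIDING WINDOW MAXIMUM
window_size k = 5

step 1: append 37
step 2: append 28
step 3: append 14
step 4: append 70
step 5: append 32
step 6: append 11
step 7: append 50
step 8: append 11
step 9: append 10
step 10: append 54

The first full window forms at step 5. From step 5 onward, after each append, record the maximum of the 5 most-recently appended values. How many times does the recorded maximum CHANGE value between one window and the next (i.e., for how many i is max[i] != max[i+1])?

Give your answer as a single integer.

Answer: 2

Derivation:
step 1: append 37 -> window=[37] (not full yet)
step 2: append 28 -> window=[37, 28] (not full yet)
step 3: append 14 -> window=[37, 28, 14] (not full yet)
step 4: append 70 -> window=[37, 28, 14, 70] (not full yet)
step 5: append 32 -> window=[37, 28, 14, 70, 32] -> max=70
step 6: append 11 -> window=[28, 14, 70, 32, 11] -> max=70
step 7: append 50 -> window=[14, 70, 32, 11, 50] -> max=70
step 8: append 11 -> window=[70, 32, 11, 50, 11] -> max=70
step 9: append 10 -> window=[32, 11, 50, 11, 10] -> max=50
step 10: append 54 -> window=[11, 50, 11, 10, 54] -> max=54
Recorded maximums: 70 70 70 70 50 54
Changes between consecutive maximums: 2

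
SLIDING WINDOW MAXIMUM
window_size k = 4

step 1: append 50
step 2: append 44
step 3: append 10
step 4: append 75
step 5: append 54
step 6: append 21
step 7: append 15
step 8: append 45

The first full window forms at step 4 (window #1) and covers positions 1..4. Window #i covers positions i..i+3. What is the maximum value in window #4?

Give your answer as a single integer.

step 1: append 50 -> window=[50] (not full yet)
step 2: append 44 -> window=[50, 44] (not full yet)
step 3: append 10 -> window=[50, 44, 10] (not full yet)
step 4: append 75 -> window=[50, 44, 10, 75] -> max=75
step 5: append 54 -> window=[44, 10, 75, 54] -> max=75
step 6: append 21 -> window=[10, 75, 54, 21] -> max=75
step 7: append 15 -> window=[75, 54, 21, 15] -> max=75
Window #4 max = 75

Answer: 75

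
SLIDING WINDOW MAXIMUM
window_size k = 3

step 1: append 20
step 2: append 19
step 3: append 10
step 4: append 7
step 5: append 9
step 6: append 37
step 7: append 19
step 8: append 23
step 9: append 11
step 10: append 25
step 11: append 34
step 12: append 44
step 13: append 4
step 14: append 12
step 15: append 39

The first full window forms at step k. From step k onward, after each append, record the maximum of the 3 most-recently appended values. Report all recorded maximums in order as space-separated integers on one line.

Answer: 20 19 10 37 37 37 23 25 34 44 44 44 39

Derivation:
step 1: append 20 -> window=[20] (not full yet)
step 2: append 19 -> window=[20, 19] (not full yet)
step 3: append 10 -> window=[20, 19, 10] -> max=20
step 4: append 7 -> window=[19, 10, 7] -> max=19
step 5: append 9 -> window=[10, 7, 9] -> max=10
step 6: append 37 -> window=[7, 9, 37] -> max=37
step 7: append 19 -> window=[9, 37, 19] -> max=37
step 8: append 23 -> window=[37, 19, 23] -> max=37
step 9: append 11 -> window=[19, 23, 11] -> max=23
step 10: append 25 -> window=[23, 11, 25] -> max=25
step 11: append 34 -> window=[11, 25, 34] -> max=34
step 12: append 44 -> window=[25, 34, 44] -> max=44
step 13: append 4 -> window=[34, 44, 4] -> max=44
step 14: append 12 -> window=[44, 4, 12] -> max=44
step 15: append 39 -> window=[4, 12, 39] -> max=39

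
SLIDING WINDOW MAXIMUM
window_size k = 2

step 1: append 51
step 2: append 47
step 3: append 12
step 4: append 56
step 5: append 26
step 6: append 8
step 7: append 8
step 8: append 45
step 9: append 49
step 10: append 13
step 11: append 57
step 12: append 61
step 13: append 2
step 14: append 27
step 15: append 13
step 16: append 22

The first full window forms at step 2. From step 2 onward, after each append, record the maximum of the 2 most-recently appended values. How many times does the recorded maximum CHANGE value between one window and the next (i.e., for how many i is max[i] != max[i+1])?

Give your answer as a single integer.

step 1: append 51 -> window=[51] (not full yet)
step 2: append 47 -> window=[51, 47] -> max=51
step 3: append 12 -> window=[47, 12] -> max=47
step 4: append 56 -> window=[12, 56] -> max=56
step 5: append 26 -> window=[56, 26] -> max=56
step 6: append 8 -> window=[26, 8] -> max=26
step 7: append 8 -> window=[8, 8] -> max=8
step 8: append 45 -> window=[8, 45] -> max=45
step 9: append 49 -> window=[45, 49] -> max=49
step 10: append 13 -> window=[49, 13] -> max=49
step 11: append 57 -> window=[13, 57] -> max=57
step 12: append 61 -> window=[57, 61] -> max=61
step 13: append 2 -> window=[61, 2] -> max=61
step 14: append 27 -> window=[2, 27] -> max=27
step 15: append 13 -> window=[27, 13] -> max=27
step 16: append 22 -> window=[13, 22] -> max=22
Recorded maximums: 51 47 56 56 26 8 45 49 49 57 61 61 27 27 22
Changes between consecutive maximums: 10

Answer: 10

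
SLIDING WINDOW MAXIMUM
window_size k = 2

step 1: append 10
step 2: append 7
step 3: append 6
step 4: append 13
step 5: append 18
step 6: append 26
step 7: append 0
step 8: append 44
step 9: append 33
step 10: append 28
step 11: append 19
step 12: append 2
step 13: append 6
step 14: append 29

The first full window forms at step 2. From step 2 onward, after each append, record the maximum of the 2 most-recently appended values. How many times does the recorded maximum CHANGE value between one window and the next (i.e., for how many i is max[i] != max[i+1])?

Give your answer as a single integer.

step 1: append 10 -> window=[10] (not full yet)
step 2: append 7 -> window=[10, 7] -> max=10
step 3: append 6 -> window=[7, 6] -> max=7
step 4: append 13 -> window=[6, 13] -> max=13
step 5: append 18 -> window=[13, 18] -> max=18
step 6: append 26 -> window=[18, 26] -> max=26
step 7: append 0 -> window=[26, 0] -> max=26
step 8: append 44 -> window=[0, 44] -> max=44
step 9: append 33 -> window=[44, 33] -> max=44
step 10: append 28 -> window=[33, 28] -> max=33
step 11: append 19 -> window=[28, 19] -> max=28
step 12: append 2 -> window=[19, 2] -> max=19
step 13: append 6 -> window=[2, 6] -> max=6
step 14: append 29 -> window=[6, 29] -> max=29
Recorded maximums: 10 7 13 18 26 26 44 44 33 28 19 6 29
Changes between consecutive maximums: 10

Answer: 10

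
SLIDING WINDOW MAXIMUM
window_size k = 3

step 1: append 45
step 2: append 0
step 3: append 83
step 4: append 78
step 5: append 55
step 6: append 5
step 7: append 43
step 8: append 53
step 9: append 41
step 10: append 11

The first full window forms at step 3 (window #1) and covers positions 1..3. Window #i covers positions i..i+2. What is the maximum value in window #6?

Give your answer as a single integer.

step 1: append 45 -> window=[45] (not full yet)
step 2: append 0 -> window=[45, 0] (not full yet)
step 3: append 83 -> window=[45, 0, 83] -> max=83
step 4: append 78 -> window=[0, 83, 78] -> max=83
step 5: append 55 -> window=[83, 78, 55] -> max=83
step 6: append 5 -> window=[78, 55, 5] -> max=78
step 7: append 43 -> window=[55, 5, 43] -> max=55
step 8: append 53 -> window=[5, 43, 53] -> max=53
Window #6 max = 53

Answer: 53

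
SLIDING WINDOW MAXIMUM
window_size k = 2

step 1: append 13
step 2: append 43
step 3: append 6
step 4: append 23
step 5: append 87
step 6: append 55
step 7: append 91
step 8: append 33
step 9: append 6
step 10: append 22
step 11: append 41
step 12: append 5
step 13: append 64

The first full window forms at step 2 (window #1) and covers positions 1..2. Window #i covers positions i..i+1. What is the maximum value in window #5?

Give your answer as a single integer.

step 1: append 13 -> window=[13] (not full yet)
step 2: append 43 -> window=[13, 43] -> max=43
step 3: append 6 -> window=[43, 6] -> max=43
step 4: append 23 -> window=[6, 23] -> max=23
step 5: append 87 -> window=[23, 87] -> max=87
step 6: append 55 -> window=[87, 55] -> max=87
Window #5 max = 87

Answer: 87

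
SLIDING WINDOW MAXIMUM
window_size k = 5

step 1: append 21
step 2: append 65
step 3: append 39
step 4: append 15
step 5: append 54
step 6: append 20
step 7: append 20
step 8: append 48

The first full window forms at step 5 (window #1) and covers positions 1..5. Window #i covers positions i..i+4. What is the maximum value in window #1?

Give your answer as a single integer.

step 1: append 21 -> window=[21] (not full yet)
step 2: append 65 -> window=[21, 65] (not full yet)
step 3: append 39 -> window=[21, 65, 39] (not full yet)
step 4: append 15 -> window=[21, 65, 39, 15] (not full yet)
step 5: append 54 -> window=[21, 65, 39, 15, 54] -> max=65
Window #1 max = 65

Answer: 65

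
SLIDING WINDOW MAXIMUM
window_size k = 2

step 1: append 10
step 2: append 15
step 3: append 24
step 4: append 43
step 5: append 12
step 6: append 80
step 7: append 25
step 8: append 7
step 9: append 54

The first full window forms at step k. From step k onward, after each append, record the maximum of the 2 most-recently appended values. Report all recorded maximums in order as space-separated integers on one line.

Answer: 15 24 43 43 80 80 25 54

Derivation:
step 1: append 10 -> window=[10] (not full yet)
step 2: append 15 -> window=[10, 15] -> max=15
step 3: append 24 -> window=[15, 24] -> max=24
step 4: append 43 -> window=[24, 43] -> max=43
step 5: append 12 -> window=[43, 12] -> max=43
step 6: append 80 -> window=[12, 80] -> max=80
step 7: append 25 -> window=[80, 25] -> max=80
step 8: append 7 -> window=[25, 7] -> max=25
step 9: append 54 -> window=[7, 54] -> max=54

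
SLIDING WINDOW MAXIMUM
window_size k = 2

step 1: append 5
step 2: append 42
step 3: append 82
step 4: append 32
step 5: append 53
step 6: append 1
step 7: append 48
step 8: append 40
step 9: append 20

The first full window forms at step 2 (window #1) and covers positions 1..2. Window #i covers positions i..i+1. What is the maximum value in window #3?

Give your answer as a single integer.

Answer: 82

Derivation:
step 1: append 5 -> window=[5] (not full yet)
step 2: append 42 -> window=[5, 42] -> max=42
step 3: append 82 -> window=[42, 82] -> max=82
step 4: append 32 -> window=[82, 32] -> max=82
Window #3 max = 82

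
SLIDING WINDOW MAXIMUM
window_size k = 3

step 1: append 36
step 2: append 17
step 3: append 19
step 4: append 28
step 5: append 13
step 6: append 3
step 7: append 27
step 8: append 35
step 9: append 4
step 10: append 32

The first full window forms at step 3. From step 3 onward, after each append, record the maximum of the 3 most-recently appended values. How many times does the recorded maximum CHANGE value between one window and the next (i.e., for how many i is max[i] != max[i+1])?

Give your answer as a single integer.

Answer: 3

Derivation:
step 1: append 36 -> window=[36] (not full yet)
step 2: append 17 -> window=[36, 17] (not full yet)
step 3: append 19 -> window=[36, 17, 19] -> max=36
step 4: append 28 -> window=[17, 19, 28] -> max=28
step 5: append 13 -> window=[19, 28, 13] -> max=28
step 6: append 3 -> window=[28, 13, 3] -> max=28
step 7: append 27 -> window=[13, 3, 27] -> max=27
step 8: append 35 -> window=[3, 27, 35] -> max=35
step 9: append 4 -> window=[27, 35, 4] -> max=35
step 10: append 32 -> window=[35, 4, 32] -> max=35
Recorded maximums: 36 28 28 28 27 35 35 35
Changes between consecutive maximums: 3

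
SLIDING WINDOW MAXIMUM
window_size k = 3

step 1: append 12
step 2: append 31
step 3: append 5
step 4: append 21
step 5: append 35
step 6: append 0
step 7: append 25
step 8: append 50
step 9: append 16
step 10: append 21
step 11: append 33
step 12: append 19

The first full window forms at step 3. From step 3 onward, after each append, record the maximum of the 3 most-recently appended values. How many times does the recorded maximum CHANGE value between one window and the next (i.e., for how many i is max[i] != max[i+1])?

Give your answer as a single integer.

Answer: 3

Derivation:
step 1: append 12 -> window=[12] (not full yet)
step 2: append 31 -> window=[12, 31] (not full yet)
step 3: append 5 -> window=[12, 31, 5] -> max=31
step 4: append 21 -> window=[31, 5, 21] -> max=31
step 5: append 35 -> window=[5, 21, 35] -> max=35
step 6: append 0 -> window=[21, 35, 0] -> max=35
step 7: append 25 -> window=[35, 0, 25] -> max=35
step 8: append 50 -> window=[0, 25, 50] -> max=50
step 9: append 16 -> window=[25, 50, 16] -> max=50
step 10: append 21 -> window=[50, 16, 21] -> max=50
step 11: append 33 -> window=[16, 21, 33] -> max=33
step 12: append 19 -> window=[21, 33, 19] -> max=33
Recorded maximums: 31 31 35 35 35 50 50 50 33 33
Changes between consecutive maximums: 3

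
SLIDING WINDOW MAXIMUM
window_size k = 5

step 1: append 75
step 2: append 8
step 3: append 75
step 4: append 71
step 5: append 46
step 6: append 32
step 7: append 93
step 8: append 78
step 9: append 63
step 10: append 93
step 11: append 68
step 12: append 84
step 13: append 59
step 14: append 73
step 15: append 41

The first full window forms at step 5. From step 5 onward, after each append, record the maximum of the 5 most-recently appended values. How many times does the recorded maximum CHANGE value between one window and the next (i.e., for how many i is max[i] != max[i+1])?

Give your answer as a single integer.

Answer: 2

Derivation:
step 1: append 75 -> window=[75] (not full yet)
step 2: append 8 -> window=[75, 8] (not full yet)
step 3: append 75 -> window=[75, 8, 75] (not full yet)
step 4: append 71 -> window=[75, 8, 75, 71] (not full yet)
step 5: append 46 -> window=[75, 8, 75, 71, 46] -> max=75
step 6: append 32 -> window=[8, 75, 71, 46, 32] -> max=75
step 7: append 93 -> window=[75, 71, 46, 32, 93] -> max=93
step 8: append 78 -> window=[71, 46, 32, 93, 78] -> max=93
step 9: append 63 -> window=[46, 32, 93, 78, 63] -> max=93
step 10: append 93 -> window=[32, 93, 78, 63, 93] -> max=93
step 11: append 68 -> window=[93, 78, 63, 93, 68] -> max=93
step 12: append 84 -> window=[78, 63, 93, 68, 84] -> max=93
step 13: append 59 -> window=[63, 93, 68, 84, 59] -> max=93
step 14: append 73 -> window=[93, 68, 84, 59, 73] -> max=93
step 15: append 41 -> window=[68, 84, 59, 73, 41] -> max=84
Recorded maximums: 75 75 93 93 93 93 93 93 93 93 84
Changes between consecutive maximums: 2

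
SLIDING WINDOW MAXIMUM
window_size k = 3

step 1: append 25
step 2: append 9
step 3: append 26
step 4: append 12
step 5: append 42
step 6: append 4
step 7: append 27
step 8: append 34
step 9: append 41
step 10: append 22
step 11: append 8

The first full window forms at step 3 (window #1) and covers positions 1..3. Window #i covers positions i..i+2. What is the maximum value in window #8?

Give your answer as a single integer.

Answer: 41

Derivation:
step 1: append 25 -> window=[25] (not full yet)
step 2: append 9 -> window=[25, 9] (not full yet)
step 3: append 26 -> window=[25, 9, 26] -> max=26
step 4: append 12 -> window=[9, 26, 12] -> max=26
step 5: append 42 -> window=[26, 12, 42] -> max=42
step 6: append 4 -> window=[12, 42, 4] -> max=42
step 7: append 27 -> window=[42, 4, 27] -> max=42
step 8: append 34 -> window=[4, 27, 34] -> max=34
step 9: append 41 -> window=[27, 34, 41] -> max=41
step 10: append 22 -> window=[34, 41, 22] -> max=41
Window #8 max = 41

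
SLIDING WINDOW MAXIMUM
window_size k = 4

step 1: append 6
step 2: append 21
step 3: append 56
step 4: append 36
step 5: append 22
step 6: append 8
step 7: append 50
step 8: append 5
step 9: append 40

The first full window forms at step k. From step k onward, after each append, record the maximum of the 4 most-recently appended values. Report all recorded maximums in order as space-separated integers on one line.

step 1: append 6 -> window=[6] (not full yet)
step 2: append 21 -> window=[6, 21] (not full yet)
step 3: append 56 -> window=[6, 21, 56] (not full yet)
step 4: append 36 -> window=[6, 21, 56, 36] -> max=56
step 5: append 22 -> window=[21, 56, 36, 22] -> max=56
step 6: append 8 -> window=[56, 36, 22, 8] -> max=56
step 7: append 50 -> window=[36, 22, 8, 50] -> max=50
step 8: append 5 -> window=[22, 8, 50, 5] -> max=50
step 9: append 40 -> window=[8, 50, 5, 40] -> max=50

Answer: 56 56 56 50 50 50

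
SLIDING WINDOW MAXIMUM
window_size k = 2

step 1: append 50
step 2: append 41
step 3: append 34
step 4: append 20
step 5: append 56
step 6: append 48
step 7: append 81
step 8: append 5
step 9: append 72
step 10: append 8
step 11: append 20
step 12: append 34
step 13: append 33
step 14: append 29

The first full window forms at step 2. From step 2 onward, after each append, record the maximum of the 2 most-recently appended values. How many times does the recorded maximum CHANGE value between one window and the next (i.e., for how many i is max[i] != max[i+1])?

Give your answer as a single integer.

step 1: append 50 -> window=[50] (not full yet)
step 2: append 41 -> window=[50, 41] -> max=50
step 3: append 34 -> window=[41, 34] -> max=41
step 4: append 20 -> window=[34, 20] -> max=34
step 5: append 56 -> window=[20, 56] -> max=56
step 6: append 48 -> window=[56, 48] -> max=56
step 7: append 81 -> window=[48, 81] -> max=81
step 8: append 5 -> window=[81, 5] -> max=81
step 9: append 72 -> window=[5, 72] -> max=72
step 10: append 8 -> window=[72, 8] -> max=72
step 11: append 20 -> window=[8, 20] -> max=20
step 12: append 34 -> window=[20, 34] -> max=34
step 13: append 33 -> window=[34, 33] -> max=34
step 14: append 29 -> window=[33, 29] -> max=33
Recorded maximums: 50 41 34 56 56 81 81 72 72 20 34 34 33
Changes between consecutive maximums: 8

Answer: 8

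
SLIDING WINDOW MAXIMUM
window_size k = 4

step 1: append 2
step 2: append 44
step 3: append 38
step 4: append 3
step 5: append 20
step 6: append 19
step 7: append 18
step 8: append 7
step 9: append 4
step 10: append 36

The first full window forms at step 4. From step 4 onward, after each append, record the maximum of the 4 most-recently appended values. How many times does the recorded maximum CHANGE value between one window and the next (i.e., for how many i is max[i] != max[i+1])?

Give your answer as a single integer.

step 1: append 2 -> window=[2] (not full yet)
step 2: append 44 -> window=[2, 44] (not full yet)
step 3: append 38 -> window=[2, 44, 38] (not full yet)
step 4: append 3 -> window=[2, 44, 38, 3] -> max=44
step 5: append 20 -> window=[44, 38, 3, 20] -> max=44
step 6: append 19 -> window=[38, 3, 20, 19] -> max=38
step 7: append 18 -> window=[3, 20, 19, 18] -> max=20
step 8: append 7 -> window=[20, 19, 18, 7] -> max=20
step 9: append 4 -> window=[19, 18, 7, 4] -> max=19
step 10: append 36 -> window=[18, 7, 4, 36] -> max=36
Recorded maximums: 44 44 38 20 20 19 36
Changes between consecutive maximums: 4

Answer: 4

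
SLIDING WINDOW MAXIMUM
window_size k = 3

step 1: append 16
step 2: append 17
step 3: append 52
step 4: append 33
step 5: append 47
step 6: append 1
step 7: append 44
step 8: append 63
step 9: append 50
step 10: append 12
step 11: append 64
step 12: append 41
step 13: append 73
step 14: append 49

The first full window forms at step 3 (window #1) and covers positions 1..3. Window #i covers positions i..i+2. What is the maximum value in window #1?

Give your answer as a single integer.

step 1: append 16 -> window=[16] (not full yet)
step 2: append 17 -> window=[16, 17] (not full yet)
step 3: append 52 -> window=[16, 17, 52] -> max=52
Window #1 max = 52

Answer: 52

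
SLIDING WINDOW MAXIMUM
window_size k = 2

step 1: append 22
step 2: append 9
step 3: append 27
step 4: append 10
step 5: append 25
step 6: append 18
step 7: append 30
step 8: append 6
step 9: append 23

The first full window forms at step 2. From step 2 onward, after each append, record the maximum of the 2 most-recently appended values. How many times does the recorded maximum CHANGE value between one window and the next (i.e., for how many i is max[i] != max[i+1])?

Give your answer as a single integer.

Answer: 4

Derivation:
step 1: append 22 -> window=[22] (not full yet)
step 2: append 9 -> window=[22, 9] -> max=22
step 3: append 27 -> window=[9, 27] -> max=27
step 4: append 10 -> window=[27, 10] -> max=27
step 5: append 25 -> window=[10, 25] -> max=25
step 6: append 18 -> window=[25, 18] -> max=25
step 7: append 30 -> window=[18, 30] -> max=30
step 8: append 6 -> window=[30, 6] -> max=30
step 9: append 23 -> window=[6, 23] -> max=23
Recorded maximums: 22 27 27 25 25 30 30 23
Changes between consecutive maximums: 4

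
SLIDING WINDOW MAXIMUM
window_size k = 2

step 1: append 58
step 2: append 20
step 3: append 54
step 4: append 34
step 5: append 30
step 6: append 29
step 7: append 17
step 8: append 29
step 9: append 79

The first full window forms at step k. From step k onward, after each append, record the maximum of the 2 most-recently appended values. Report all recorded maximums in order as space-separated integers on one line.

step 1: append 58 -> window=[58] (not full yet)
step 2: append 20 -> window=[58, 20] -> max=58
step 3: append 54 -> window=[20, 54] -> max=54
step 4: append 34 -> window=[54, 34] -> max=54
step 5: append 30 -> window=[34, 30] -> max=34
step 6: append 29 -> window=[30, 29] -> max=30
step 7: append 17 -> window=[29, 17] -> max=29
step 8: append 29 -> window=[17, 29] -> max=29
step 9: append 79 -> window=[29, 79] -> max=79

Answer: 58 54 54 34 30 29 29 79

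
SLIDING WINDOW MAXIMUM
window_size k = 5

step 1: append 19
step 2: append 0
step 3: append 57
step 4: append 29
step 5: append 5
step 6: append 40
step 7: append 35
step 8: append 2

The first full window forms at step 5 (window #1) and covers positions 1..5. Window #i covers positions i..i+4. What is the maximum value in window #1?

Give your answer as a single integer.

Answer: 57

Derivation:
step 1: append 19 -> window=[19] (not full yet)
step 2: append 0 -> window=[19, 0] (not full yet)
step 3: append 57 -> window=[19, 0, 57] (not full yet)
step 4: append 29 -> window=[19, 0, 57, 29] (not full yet)
step 5: append 5 -> window=[19, 0, 57, 29, 5] -> max=57
Window #1 max = 57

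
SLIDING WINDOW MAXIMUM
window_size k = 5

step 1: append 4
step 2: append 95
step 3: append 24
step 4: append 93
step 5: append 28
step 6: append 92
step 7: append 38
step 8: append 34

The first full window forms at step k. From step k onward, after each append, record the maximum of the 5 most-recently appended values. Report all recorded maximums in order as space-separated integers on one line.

Answer: 95 95 93 93

Derivation:
step 1: append 4 -> window=[4] (not full yet)
step 2: append 95 -> window=[4, 95] (not full yet)
step 3: append 24 -> window=[4, 95, 24] (not full yet)
step 4: append 93 -> window=[4, 95, 24, 93] (not full yet)
step 5: append 28 -> window=[4, 95, 24, 93, 28] -> max=95
step 6: append 92 -> window=[95, 24, 93, 28, 92] -> max=95
step 7: append 38 -> window=[24, 93, 28, 92, 38] -> max=93
step 8: append 34 -> window=[93, 28, 92, 38, 34] -> max=93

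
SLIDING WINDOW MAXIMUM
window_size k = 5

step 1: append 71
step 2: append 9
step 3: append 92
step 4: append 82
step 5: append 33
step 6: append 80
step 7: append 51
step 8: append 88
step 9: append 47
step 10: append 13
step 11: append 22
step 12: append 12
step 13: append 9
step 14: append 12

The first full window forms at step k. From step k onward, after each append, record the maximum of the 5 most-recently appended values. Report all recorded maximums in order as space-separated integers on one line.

step 1: append 71 -> window=[71] (not full yet)
step 2: append 9 -> window=[71, 9] (not full yet)
step 3: append 92 -> window=[71, 9, 92] (not full yet)
step 4: append 82 -> window=[71, 9, 92, 82] (not full yet)
step 5: append 33 -> window=[71, 9, 92, 82, 33] -> max=92
step 6: append 80 -> window=[9, 92, 82, 33, 80] -> max=92
step 7: append 51 -> window=[92, 82, 33, 80, 51] -> max=92
step 8: append 88 -> window=[82, 33, 80, 51, 88] -> max=88
step 9: append 47 -> window=[33, 80, 51, 88, 47] -> max=88
step 10: append 13 -> window=[80, 51, 88, 47, 13] -> max=88
step 11: append 22 -> window=[51, 88, 47, 13, 22] -> max=88
step 12: append 12 -> window=[88, 47, 13, 22, 12] -> max=88
step 13: append 9 -> window=[47, 13, 22, 12, 9] -> max=47
step 14: append 12 -> window=[13, 22, 12, 9, 12] -> max=22

Answer: 92 92 92 88 88 88 88 88 47 22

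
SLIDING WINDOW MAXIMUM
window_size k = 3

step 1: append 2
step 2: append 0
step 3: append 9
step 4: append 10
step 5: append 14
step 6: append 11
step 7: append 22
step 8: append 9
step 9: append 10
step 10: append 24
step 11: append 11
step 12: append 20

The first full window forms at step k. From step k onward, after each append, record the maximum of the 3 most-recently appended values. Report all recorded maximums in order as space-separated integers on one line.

step 1: append 2 -> window=[2] (not full yet)
step 2: append 0 -> window=[2, 0] (not full yet)
step 3: append 9 -> window=[2, 0, 9] -> max=9
step 4: append 10 -> window=[0, 9, 10] -> max=10
step 5: append 14 -> window=[9, 10, 14] -> max=14
step 6: append 11 -> window=[10, 14, 11] -> max=14
step 7: append 22 -> window=[14, 11, 22] -> max=22
step 8: append 9 -> window=[11, 22, 9] -> max=22
step 9: append 10 -> window=[22, 9, 10] -> max=22
step 10: append 24 -> window=[9, 10, 24] -> max=24
step 11: append 11 -> window=[10, 24, 11] -> max=24
step 12: append 20 -> window=[24, 11, 20] -> max=24

Answer: 9 10 14 14 22 22 22 24 24 24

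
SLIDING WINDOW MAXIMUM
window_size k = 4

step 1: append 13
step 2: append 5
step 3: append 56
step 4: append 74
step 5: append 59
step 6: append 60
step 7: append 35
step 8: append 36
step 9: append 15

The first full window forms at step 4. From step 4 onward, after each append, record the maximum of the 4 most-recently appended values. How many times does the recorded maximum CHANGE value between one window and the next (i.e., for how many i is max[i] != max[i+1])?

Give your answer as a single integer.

Answer: 1

Derivation:
step 1: append 13 -> window=[13] (not full yet)
step 2: append 5 -> window=[13, 5] (not full yet)
step 3: append 56 -> window=[13, 5, 56] (not full yet)
step 4: append 74 -> window=[13, 5, 56, 74] -> max=74
step 5: append 59 -> window=[5, 56, 74, 59] -> max=74
step 6: append 60 -> window=[56, 74, 59, 60] -> max=74
step 7: append 35 -> window=[74, 59, 60, 35] -> max=74
step 8: append 36 -> window=[59, 60, 35, 36] -> max=60
step 9: append 15 -> window=[60, 35, 36, 15] -> max=60
Recorded maximums: 74 74 74 74 60 60
Changes between consecutive maximums: 1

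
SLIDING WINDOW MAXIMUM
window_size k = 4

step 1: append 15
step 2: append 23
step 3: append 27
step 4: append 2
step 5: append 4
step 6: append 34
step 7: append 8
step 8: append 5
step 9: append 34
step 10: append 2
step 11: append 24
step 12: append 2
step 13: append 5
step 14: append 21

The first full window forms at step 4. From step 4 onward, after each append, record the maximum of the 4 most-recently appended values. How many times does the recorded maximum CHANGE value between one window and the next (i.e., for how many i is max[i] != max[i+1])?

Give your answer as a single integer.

Answer: 2

Derivation:
step 1: append 15 -> window=[15] (not full yet)
step 2: append 23 -> window=[15, 23] (not full yet)
step 3: append 27 -> window=[15, 23, 27] (not full yet)
step 4: append 2 -> window=[15, 23, 27, 2] -> max=27
step 5: append 4 -> window=[23, 27, 2, 4] -> max=27
step 6: append 34 -> window=[27, 2, 4, 34] -> max=34
step 7: append 8 -> window=[2, 4, 34, 8] -> max=34
step 8: append 5 -> window=[4, 34, 8, 5] -> max=34
step 9: append 34 -> window=[34, 8, 5, 34] -> max=34
step 10: append 2 -> window=[8, 5, 34, 2] -> max=34
step 11: append 24 -> window=[5, 34, 2, 24] -> max=34
step 12: append 2 -> window=[34, 2, 24, 2] -> max=34
step 13: append 5 -> window=[2, 24, 2, 5] -> max=24
step 14: append 21 -> window=[24, 2, 5, 21] -> max=24
Recorded maximums: 27 27 34 34 34 34 34 34 34 24 24
Changes between consecutive maximums: 2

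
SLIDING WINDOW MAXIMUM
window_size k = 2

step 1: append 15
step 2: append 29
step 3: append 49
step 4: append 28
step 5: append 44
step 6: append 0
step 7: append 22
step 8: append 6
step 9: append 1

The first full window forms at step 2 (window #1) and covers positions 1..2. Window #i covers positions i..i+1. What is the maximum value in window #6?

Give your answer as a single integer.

step 1: append 15 -> window=[15] (not full yet)
step 2: append 29 -> window=[15, 29] -> max=29
step 3: append 49 -> window=[29, 49] -> max=49
step 4: append 28 -> window=[49, 28] -> max=49
step 5: append 44 -> window=[28, 44] -> max=44
step 6: append 0 -> window=[44, 0] -> max=44
step 7: append 22 -> window=[0, 22] -> max=22
Window #6 max = 22

Answer: 22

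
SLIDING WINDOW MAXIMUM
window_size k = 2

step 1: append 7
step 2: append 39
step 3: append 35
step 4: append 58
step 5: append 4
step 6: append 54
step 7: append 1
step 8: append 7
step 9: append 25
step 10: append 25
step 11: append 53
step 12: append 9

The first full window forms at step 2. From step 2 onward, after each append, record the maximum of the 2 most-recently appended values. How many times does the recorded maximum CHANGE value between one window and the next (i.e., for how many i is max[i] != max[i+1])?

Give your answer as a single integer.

step 1: append 7 -> window=[7] (not full yet)
step 2: append 39 -> window=[7, 39] -> max=39
step 3: append 35 -> window=[39, 35] -> max=39
step 4: append 58 -> window=[35, 58] -> max=58
step 5: append 4 -> window=[58, 4] -> max=58
step 6: append 54 -> window=[4, 54] -> max=54
step 7: append 1 -> window=[54, 1] -> max=54
step 8: append 7 -> window=[1, 7] -> max=7
step 9: append 25 -> window=[7, 25] -> max=25
step 10: append 25 -> window=[25, 25] -> max=25
step 11: append 53 -> window=[25, 53] -> max=53
step 12: append 9 -> window=[53, 9] -> max=53
Recorded maximums: 39 39 58 58 54 54 7 25 25 53 53
Changes between consecutive maximums: 5

Answer: 5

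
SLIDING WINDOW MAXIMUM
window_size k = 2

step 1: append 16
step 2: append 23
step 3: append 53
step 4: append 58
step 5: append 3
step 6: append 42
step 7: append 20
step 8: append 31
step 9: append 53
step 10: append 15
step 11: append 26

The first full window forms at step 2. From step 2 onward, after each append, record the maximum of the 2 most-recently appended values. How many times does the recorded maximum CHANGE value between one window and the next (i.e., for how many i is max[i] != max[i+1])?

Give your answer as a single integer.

step 1: append 16 -> window=[16] (not full yet)
step 2: append 23 -> window=[16, 23] -> max=23
step 3: append 53 -> window=[23, 53] -> max=53
step 4: append 58 -> window=[53, 58] -> max=58
step 5: append 3 -> window=[58, 3] -> max=58
step 6: append 42 -> window=[3, 42] -> max=42
step 7: append 20 -> window=[42, 20] -> max=42
step 8: append 31 -> window=[20, 31] -> max=31
step 9: append 53 -> window=[31, 53] -> max=53
step 10: append 15 -> window=[53, 15] -> max=53
step 11: append 26 -> window=[15, 26] -> max=26
Recorded maximums: 23 53 58 58 42 42 31 53 53 26
Changes between consecutive maximums: 6

Answer: 6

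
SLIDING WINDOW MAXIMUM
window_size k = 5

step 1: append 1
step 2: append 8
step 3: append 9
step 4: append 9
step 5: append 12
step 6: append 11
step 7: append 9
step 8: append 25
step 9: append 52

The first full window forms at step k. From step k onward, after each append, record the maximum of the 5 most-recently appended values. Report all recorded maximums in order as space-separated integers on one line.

Answer: 12 12 12 25 52

Derivation:
step 1: append 1 -> window=[1] (not full yet)
step 2: append 8 -> window=[1, 8] (not full yet)
step 3: append 9 -> window=[1, 8, 9] (not full yet)
step 4: append 9 -> window=[1, 8, 9, 9] (not full yet)
step 5: append 12 -> window=[1, 8, 9, 9, 12] -> max=12
step 6: append 11 -> window=[8, 9, 9, 12, 11] -> max=12
step 7: append 9 -> window=[9, 9, 12, 11, 9] -> max=12
step 8: append 25 -> window=[9, 12, 11, 9, 25] -> max=25
step 9: append 52 -> window=[12, 11, 9, 25, 52] -> max=52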